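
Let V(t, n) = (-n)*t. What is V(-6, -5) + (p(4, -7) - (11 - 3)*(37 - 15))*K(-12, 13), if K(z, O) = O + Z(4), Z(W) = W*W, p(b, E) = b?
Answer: -5018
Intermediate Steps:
Z(W) = W²
V(t, n) = -n*t
K(z, O) = 16 + O (K(z, O) = O + 4² = O + 16 = 16 + O)
V(-6, -5) + (p(4, -7) - (11 - 3)*(37 - 15))*K(-12, 13) = -1*(-5)*(-6) + (4 - (11 - 3)*(37 - 15))*(16 + 13) = -30 + (4 - 8*22)*29 = -30 + (4 - 1*176)*29 = -30 + (4 - 176)*29 = -30 - 172*29 = -30 - 4988 = -5018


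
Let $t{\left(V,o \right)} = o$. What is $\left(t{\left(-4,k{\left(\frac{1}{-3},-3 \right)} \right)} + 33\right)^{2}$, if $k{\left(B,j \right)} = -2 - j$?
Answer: $1156$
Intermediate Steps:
$\left(t{\left(-4,k{\left(\frac{1}{-3},-3 \right)} \right)} + 33\right)^{2} = \left(\left(-2 - -3\right) + 33\right)^{2} = \left(\left(-2 + 3\right) + 33\right)^{2} = \left(1 + 33\right)^{2} = 34^{2} = 1156$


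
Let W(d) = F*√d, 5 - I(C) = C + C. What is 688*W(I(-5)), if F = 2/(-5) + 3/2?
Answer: 3784*√15/5 ≈ 2931.1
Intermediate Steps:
I(C) = 5 - 2*C (I(C) = 5 - (C + C) = 5 - 2*C)
F = 11/10 (F = 2*(-⅕) + 3*(½) = -⅖ + 3/2 = 11/10 ≈ 1.1000)
W(d) = 11*√d/10
688*W(I(-5)) = 688*(11*√(5 - 2*(-5))/10) = 688*(11*√(5 + 10)/10) = 688*(11*√15/10) = 3784*√15/5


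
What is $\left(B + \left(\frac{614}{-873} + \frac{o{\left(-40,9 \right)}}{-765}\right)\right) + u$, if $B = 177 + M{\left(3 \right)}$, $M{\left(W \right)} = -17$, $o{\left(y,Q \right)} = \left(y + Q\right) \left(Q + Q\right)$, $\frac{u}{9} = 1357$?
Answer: $\frac{918140401}{74205} \approx 12373.0$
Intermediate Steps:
$u = 12213$ ($u = 9 \cdot 1357 = 12213$)
$o{\left(y,Q \right)} = 2 Q \left(Q + y\right)$ ($o{\left(y,Q \right)} = \left(Q + y\right) 2 Q = 2 Q \left(Q + y\right)$)
$B = 160$ ($B = 177 - 17 = 160$)
$\left(B + \left(\frac{614}{-873} + \frac{o{\left(-40,9 \right)}}{-765}\right)\right) + u = \left(160 + \left(\frac{614}{-873} + \frac{2 \cdot 9 \left(9 - 40\right)}{-765}\right)\right) + 12213 = \left(160 + \left(614 \left(- \frac{1}{873}\right) + 2 \cdot 9 \left(-31\right) \left(- \frac{1}{765}\right)\right)\right) + 12213 = \left(160 - - \frac{1936}{74205}\right) + 12213 = \left(160 + \left(- \frac{614}{873} + \frac{62}{85}\right)\right) + 12213 = \left(160 + \frac{1936}{74205}\right) + 12213 = \frac{11874736}{74205} + 12213 = \frac{918140401}{74205}$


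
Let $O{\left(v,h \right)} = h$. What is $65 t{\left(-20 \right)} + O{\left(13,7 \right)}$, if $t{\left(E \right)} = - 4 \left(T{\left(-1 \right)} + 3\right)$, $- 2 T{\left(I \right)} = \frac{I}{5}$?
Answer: $-799$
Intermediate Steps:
$T{\left(I \right)} = - \frac{I}{10}$ ($T{\left(I \right)} = - \frac{I \frac{1}{5}}{2} = - \frac{\frac{1}{5} I}{2} = - \frac{I}{10}$)
$t{\left(E \right)} = - \frac{62}{5}$ ($t{\left(E \right)} = - 4 \left(\left(- \frac{1}{10}\right) \left(-1\right) + 3\right) = - 4 \left(\frac{1}{10} + 3\right) = \left(-4\right) \frac{31}{10} = - \frac{62}{5}$)
$65 t{\left(-20 \right)} + O{\left(13,7 \right)} = 65 \left(- \frac{62}{5}\right) + 7 = -806 + 7 = -799$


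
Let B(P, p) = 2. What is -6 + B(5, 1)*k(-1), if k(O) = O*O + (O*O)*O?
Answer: -6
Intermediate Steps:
k(O) = O² + O³ (k(O) = O² + O²*O = O² + O³)
-6 + B(5, 1)*k(-1) = -6 + 2*((-1)²*(1 - 1)) = -6 + 2*(1*0) = -6 + 2*0 = -6 + 0 = -6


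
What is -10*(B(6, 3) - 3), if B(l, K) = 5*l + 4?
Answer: -310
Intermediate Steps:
B(l, K) = 4 + 5*l
-10*(B(6, 3) - 3) = -10*((4 + 5*6) - 3) = -10*((4 + 30) - 3) = -10*(34 - 3) = -10*31 = -310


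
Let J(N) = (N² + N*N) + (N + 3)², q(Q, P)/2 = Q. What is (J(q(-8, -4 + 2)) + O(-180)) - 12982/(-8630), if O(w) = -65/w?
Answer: 106076311/155340 ≈ 682.87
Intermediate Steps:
q(Q, P) = 2*Q
J(N) = (3 + N)² + 2*N² (J(N) = (N² + N²) + (3 + N)² = 2*N² + (3 + N)² = (3 + N)² + 2*N²)
(J(q(-8, -4 + 2)) + O(-180)) - 12982/(-8630) = (((3 + 2*(-8))² + 2*(2*(-8))²) - 65/(-180)) - 12982/(-8630) = (((3 - 16)² + 2*(-16)²) - 65*(-1/180)) - 12982*(-1/8630) = (((-13)² + 2*256) + 13/36) + 6491/4315 = ((169 + 512) + 13/36) + 6491/4315 = (681 + 13/36) + 6491/4315 = 24529/36 + 6491/4315 = 106076311/155340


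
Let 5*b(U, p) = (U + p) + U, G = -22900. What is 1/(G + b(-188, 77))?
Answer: -5/114799 ≈ -4.3554e-5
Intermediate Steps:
b(U, p) = p/5 + 2*U/5 (b(U, p) = ((U + p) + U)/5 = (p + 2*U)/5 = p/5 + 2*U/5)
1/(G + b(-188, 77)) = 1/(-22900 + ((⅕)*77 + (⅖)*(-188))) = 1/(-22900 + (77/5 - 376/5)) = 1/(-22900 - 299/5) = 1/(-114799/5) = -5/114799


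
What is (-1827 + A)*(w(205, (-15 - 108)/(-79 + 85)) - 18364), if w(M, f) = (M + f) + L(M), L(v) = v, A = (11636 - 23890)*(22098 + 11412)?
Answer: 14761858910283/2 ≈ 7.3809e+12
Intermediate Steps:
A = -410631540 (A = -12254*33510 = -410631540)
w(M, f) = f + 2*M (w(M, f) = (M + f) + M = f + 2*M)
(-1827 + A)*(w(205, (-15 - 108)/(-79 + 85)) - 18364) = (-1827 - 410631540)*(((-15 - 108)/(-79 + 85) + 2*205) - 18364) = -410633367*((-123/6 + 410) - 18364) = -410633367*((-123*⅙ + 410) - 18364) = -410633367*((-41/2 + 410) - 18364) = -410633367*(779/2 - 18364) = -410633367*(-35949/2) = 14761858910283/2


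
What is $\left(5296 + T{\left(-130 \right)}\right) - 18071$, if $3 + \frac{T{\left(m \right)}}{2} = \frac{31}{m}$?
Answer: $- \frac{830796}{65} \approx -12781.0$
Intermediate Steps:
$T{\left(m \right)} = -6 + \frac{62}{m}$ ($T{\left(m \right)} = -6 + 2 \frac{31}{m} = -6 + \frac{62}{m}$)
$\left(5296 + T{\left(-130 \right)}\right) - 18071 = \left(5296 - \left(6 - \frac{62}{-130}\right)\right) - 18071 = \left(5296 + \left(-6 + 62 \left(- \frac{1}{130}\right)\right)\right) - 18071 = \left(5296 - \frac{421}{65}\right) - 18071 = \frac{343819}{65} - 18071 = - \frac{830796}{65}$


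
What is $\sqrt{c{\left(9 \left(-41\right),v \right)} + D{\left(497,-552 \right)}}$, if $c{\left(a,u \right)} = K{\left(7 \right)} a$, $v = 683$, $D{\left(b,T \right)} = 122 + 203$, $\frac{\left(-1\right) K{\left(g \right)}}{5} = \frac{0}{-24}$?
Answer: $5 \sqrt{13} \approx 18.028$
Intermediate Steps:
$K{\left(g \right)} = 0$ ($K{\left(g \right)} = - 5 \frac{0}{-24} = - 5 \cdot 0 \left(- \frac{1}{24}\right) = \left(-5\right) 0 = 0$)
$D{\left(b,T \right)} = 325$
$c{\left(a,u \right)} = 0$ ($c{\left(a,u \right)} = 0 a = 0$)
$\sqrt{c{\left(9 \left(-41\right),v \right)} + D{\left(497,-552 \right)}} = \sqrt{0 + 325} = \sqrt{325} = 5 \sqrt{13}$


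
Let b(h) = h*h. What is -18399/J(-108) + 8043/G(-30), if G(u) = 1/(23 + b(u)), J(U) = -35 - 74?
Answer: 809200500/109 ≈ 7.4239e+6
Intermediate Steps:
b(h) = h**2
J(U) = -109
G(u) = 1/(23 + u**2)
-18399/J(-108) + 8043/G(-30) = -18399/(-109) + 8043/(1/(23 + (-30)**2)) = -18399*(-1/109) + 8043/(1/(23 + 900)) = 18399/109 + 8043/(1/923) = 18399/109 + 8043*923 = 18399/109 + 7423689 = 809200500/109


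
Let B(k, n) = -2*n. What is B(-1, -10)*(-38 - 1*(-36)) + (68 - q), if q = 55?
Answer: -27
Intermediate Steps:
B(-1, -10)*(-38 - 1*(-36)) + (68 - q) = (-2*(-10))*(-38 - 1*(-36)) + (68 - 1*55) = 20*(-38 + 36) + (68 - 55) = 20*(-2) + 13 = -40 + 13 = -27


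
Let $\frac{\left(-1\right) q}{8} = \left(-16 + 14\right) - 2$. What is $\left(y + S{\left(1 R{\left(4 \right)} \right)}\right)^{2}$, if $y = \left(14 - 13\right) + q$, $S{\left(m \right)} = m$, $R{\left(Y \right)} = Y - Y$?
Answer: $1089$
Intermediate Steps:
$R{\left(Y \right)} = 0$
$q = 32$ ($q = - 8 \left(\left(-16 + 14\right) - 2\right) = - 8 \left(-2 - 2\right) = \left(-8\right) \left(-4\right) = 32$)
$y = 33$ ($y = \left(14 - 13\right) + 32 = 1 + 32 = 33$)
$\left(y + S{\left(1 R{\left(4 \right)} \right)}\right)^{2} = \left(33 + 1 \cdot 0\right)^{2} = \left(33 + 0\right)^{2} = 33^{2} = 1089$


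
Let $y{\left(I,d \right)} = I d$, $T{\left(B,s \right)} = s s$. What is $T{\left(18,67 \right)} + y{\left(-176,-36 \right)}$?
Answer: $10825$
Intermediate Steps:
$T{\left(B,s \right)} = s^{2}$
$T{\left(18,67 \right)} + y{\left(-176,-36 \right)} = 67^{2} - -6336 = 4489 + 6336 = 10825$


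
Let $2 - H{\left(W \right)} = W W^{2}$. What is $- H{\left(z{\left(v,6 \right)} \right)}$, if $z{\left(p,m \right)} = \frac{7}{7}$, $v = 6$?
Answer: $-1$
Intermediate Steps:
$z{\left(p,m \right)} = 1$ ($z{\left(p,m \right)} = 7 \cdot \frac{1}{7} = 1$)
$H{\left(W \right)} = 2 - W^{3}$ ($H{\left(W \right)} = 2 - W W^{2} = 2 - W^{3}$)
$- H{\left(z{\left(v,6 \right)} \right)} = - (2 - 1^{3}) = - (2 - 1) = \left(-1\right) 1 = -1$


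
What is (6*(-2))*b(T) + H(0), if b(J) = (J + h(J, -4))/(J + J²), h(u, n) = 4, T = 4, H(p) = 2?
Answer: -14/5 ≈ -2.8000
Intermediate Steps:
b(J) = (4 + J)/(J + J²) (b(J) = (J + 4)/(J + J²) = (4 + J)/(J + J²))
(6*(-2))*b(T) + H(0) = (6*(-2))*((4 + 4)/(4*(1 + 4))) + 2 = -3*8/5 + 2 = -12*⅖ + 2 = -24/5 + 2 = -14/5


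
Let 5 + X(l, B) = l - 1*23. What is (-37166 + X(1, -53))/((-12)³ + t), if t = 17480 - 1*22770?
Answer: 37193/7018 ≈ 5.2997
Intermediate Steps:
X(l, B) = -28 + l (X(l, B) = -5 + (l - 1*23) = -5 + (l - 23) = -5 + (-23 + l) = -28 + l)
t = -5290 (t = 17480 - 22770 = -5290)
(-37166 + X(1, -53))/((-12)³ + t) = (-37166 + (-28 + 1))/((-12)³ - 5290) = (-37166 - 27)/(-1728 - 5290) = -37193/(-7018) = -37193*(-1/7018) = 37193/7018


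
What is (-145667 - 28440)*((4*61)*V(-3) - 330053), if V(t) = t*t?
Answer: 57082198699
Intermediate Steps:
V(t) = t**2
(-145667 - 28440)*((4*61)*V(-3) - 330053) = (-145667 - 28440)*((4*61)*(-3)**2 - 330053) = -174107*(244*9 - 330053) = -174107*(2196 - 330053) = -174107*(-327857) = 57082198699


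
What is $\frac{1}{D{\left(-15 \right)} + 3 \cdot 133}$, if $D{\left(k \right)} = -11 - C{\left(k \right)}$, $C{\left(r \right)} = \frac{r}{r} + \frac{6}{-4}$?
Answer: $\frac{2}{777} \approx 0.002574$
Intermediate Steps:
$C{\left(r \right)} = - \frac{1}{2}$ ($C{\left(r \right)} = 1 + 6 \left(- \frac{1}{4}\right) = 1 - \frac{3}{2} = - \frac{1}{2}$)
$D{\left(k \right)} = - \frac{21}{2}$ ($D{\left(k \right)} = -11 - - \frac{1}{2} = -11 + \frac{1}{2} = - \frac{21}{2}$)
$\frac{1}{D{\left(-15 \right)} + 3 \cdot 133} = \frac{1}{- \frac{21}{2} + 3 \cdot 133} = \frac{1}{- \frac{21}{2} + 399} = \frac{1}{\frac{777}{2}} = \frac{2}{777}$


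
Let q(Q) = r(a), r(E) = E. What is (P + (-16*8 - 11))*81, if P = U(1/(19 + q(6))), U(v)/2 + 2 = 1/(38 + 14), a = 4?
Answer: -301077/26 ≈ -11580.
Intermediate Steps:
q(Q) = 4
U(v) = -103/26 (U(v) = -4 + 2/(38 + 14) = -4 + 2/52 = -4 + 2*(1/52) = -4 + 1/26 = -103/26)
P = -103/26 ≈ -3.9615
(P + (-16*8 - 11))*81 = (-103/26 + (-16*8 - 11))*81 = (-103/26 + (-128 - 11))*81 = (-103/26 - 139)*81 = -3717/26*81 = -301077/26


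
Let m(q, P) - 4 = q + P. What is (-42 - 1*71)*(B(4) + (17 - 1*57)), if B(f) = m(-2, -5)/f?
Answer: 18419/4 ≈ 4604.8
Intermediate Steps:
m(q, P) = 4 + P + q (m(q, P) = 4 + (q + P) = 4 + (P + q) = 4 + P + q)
B(f) = -3/f (B(f) = (4 - 5 - 2)/f = -3/f)
(-42 - 1*71)*(B(4) + (17 - 1*57)) = (-42 - 1*71)*(-3/4 + (17 - 1*57)) = (-42 - 71)*(-3*¼ + (17 - 57)) = -113*(-¾ - 40) = -113*(-163/4) = 18419/4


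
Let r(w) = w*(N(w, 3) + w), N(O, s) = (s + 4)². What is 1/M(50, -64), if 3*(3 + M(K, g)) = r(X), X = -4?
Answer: -1/63 ≈ -0.015873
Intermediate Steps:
N(O, s) = (4 + s)²
r(w) = w*(49 + w) (r(w) = w*((4 + 3)² + w) = w*(7² + w) = w*(49 + w))
M(K, g) = -63 (M(K, g) = -3 + (-4*(49 - 4))/3 = -3 + (-4*45)/3 = -3 + (⅓)*(-180) = -3 - 60 = -63)
1/M(50, -64) = 1/(-63) = -1/63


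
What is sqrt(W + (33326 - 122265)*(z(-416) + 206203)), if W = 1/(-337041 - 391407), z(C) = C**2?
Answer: I*sqrt(279669608338554809718)/91056 ≈ 1.8366e+5*I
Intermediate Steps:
W = -1/728448 (W = 1/(-728448) = -1/728448 ≈ -1.3728e-6)
sqrt(W + (33326 - 122265)*(z(-416) + 206203)) = sqrt(-1/728448 + (33326 - 122265)*((-416)**2 + 206203)) = sqrt(-1/728448 - 88939*(173056 + 206203)) = sqrt(-1/728448 - 88939*379259) = sqrt(-1/728448 - 33730916201) = sqrt(-24571218444786049/728448) = I*sqrt(279669608338554809718)/91056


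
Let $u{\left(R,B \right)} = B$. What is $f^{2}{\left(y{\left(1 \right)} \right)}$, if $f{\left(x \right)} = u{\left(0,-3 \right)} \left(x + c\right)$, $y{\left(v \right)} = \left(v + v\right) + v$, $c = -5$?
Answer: $36$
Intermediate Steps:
$y{\left(v \right)} = 3 v$ ($y{\left(v \right)} = 2 v + v = 3 v$)
$f{\left(x \right)} = 15 - 3 x$ ($f{\left(x \right)} = - 3 \left(x - 5\right) = - 3 \left(-5 + x\right) = 15 - 3 x$)
$f^{2}{\left(y{\left(1 \right)} \right)} = \left(15 - 3 \cdot 3 \cdot 1\right)^{2} = \left(15 - 9\right)^{2} = 6^{2} = 36$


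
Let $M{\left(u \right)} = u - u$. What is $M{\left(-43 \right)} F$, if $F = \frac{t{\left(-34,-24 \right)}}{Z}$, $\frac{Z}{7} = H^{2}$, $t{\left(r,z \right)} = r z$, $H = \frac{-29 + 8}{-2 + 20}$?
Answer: $0$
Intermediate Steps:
$H = - \frac{7}{6}$ ($H = - \frac{21}{18} = \left(-21\right) \frac{1}{18} = - \frac{7}{6} \approx -1.1667$)
$Z = \frac{343}{36}$ ($Z = 7 \left(- \frac{7}{6}\right)^{2} = 7 \cdot \frac{49}{36} = \frac{343}{36} \approx 9.5278$)
$F = \frac{29376}{343}$ ($F = \frac{\left(-34\right) \left(-24\right)}{\frac{343}{36}} = 816 \cdot \frac{36}{343} = \frac{29376}{343} \approx 85.644$)
$M{\left(u \right)} = 0$
$M{\left(-43 \right)} F = 0 \cdot \frac{29376}{343} = 0$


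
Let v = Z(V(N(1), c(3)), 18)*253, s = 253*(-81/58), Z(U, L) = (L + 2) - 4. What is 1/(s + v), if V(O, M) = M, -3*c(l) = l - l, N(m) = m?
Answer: 58/214291 ≈ 0.00027066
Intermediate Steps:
c(l) = 0 (c(l) = -(l - l)/3 = -1/3*0 = 0)
Z(U, L) = -2 + L (Z(U, L) = (2 + L) - 4 = -2 + L)
s = -20493/58 (s = 253*(-81*1/58) = 253*(-81/58) = -20493/58 ≈ -353.33)
v = 4048 (v = (-2 + 18)*253 = 16*253 = 4048)
1/(s + v) = 1/(-20493/58 + 4048) = 1/(214291/58) = 58/214291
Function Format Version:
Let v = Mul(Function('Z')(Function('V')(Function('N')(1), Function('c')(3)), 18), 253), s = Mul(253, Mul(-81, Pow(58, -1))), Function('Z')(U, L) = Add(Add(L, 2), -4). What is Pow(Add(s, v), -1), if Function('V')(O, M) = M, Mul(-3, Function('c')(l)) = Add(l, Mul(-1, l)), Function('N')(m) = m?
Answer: Rational(58, 214291) ≈ 0.00027066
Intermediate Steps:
Function('c')(l) = 0 (Function('c')(l) = Mul(Rational(-1, 3), Add(l, Mul(-1, l))) = Mul(Rational(-1, 3), 0) = 0)
Function('Z')(U, L) = Add(-2, L) (Function('Z')(U, L) = Add(Add(2, L), -4) = Add(-2, L))
s = Rational(-20493, 58) (s = Mul(253, Mul(-81, Rational(1, 58))) = Mul(253, Rational(-81, 58)) = Rational(-20493, 58) ≈ -353.33)
v = 4048 (v = Mul(Add(-2, 18), 253) = Mul(16, 253) = 4048)
Pow(Add(s, v), -1) = Pow(Add(Rational(-20493, 58), 4048), -1) = Pow(Rational(214291, 58), -1) = Rational(58, 214291)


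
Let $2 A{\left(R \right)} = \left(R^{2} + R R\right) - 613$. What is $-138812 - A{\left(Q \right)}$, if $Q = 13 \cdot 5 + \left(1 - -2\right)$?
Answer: $- \frac{286259}{2} \approx -1.4313 \cdot 10^{5}$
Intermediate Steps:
$Q = 68$ ($Q = 65 + \left(1 + 2\right) = 65 + 3 = 68$)
$A{\left(R \right)} = - \frac{613}{2} + R^{2}$ ($A{\left(R \right)} = \frac{\left(R^{2} + R R\right) - 613}{2} = \frac{\left(R^{2} + R^{2}\right) - 613}{2} = \frac{2 R^{2} - 613}{2} = \frac{-613 + 2 R^{2}}{2} = - \frac{613}{2} + R^{2}$)
$-138812 - A{\left(Q \right)} = -138812 - \left(- \frac{613}{2} + 68^{2}\right) = -138812 - \left(- \frac{613}{2} + 4624\right) = -138812 - \frac{8635}{2} = - \frac{286259}{2}$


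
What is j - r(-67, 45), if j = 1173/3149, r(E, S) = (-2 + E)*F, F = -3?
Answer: -650670/3149 ≈ -206.63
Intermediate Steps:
r(E, S) = 6 - 3*E (r(E, S) = (-2 + E)*(-3) = 6 - 3*E)
j = 1173/3149 (j = 1173*(1/3149) = 1173/3149 ≈ 0.37250)
j - r(-67, 45) = 1173/3149 - (6 - 3*(-67)) = 1173/3149 - (6 + 201) = 1173/3149 - 1*207 = 1173/3149 - 207 = -650670/3149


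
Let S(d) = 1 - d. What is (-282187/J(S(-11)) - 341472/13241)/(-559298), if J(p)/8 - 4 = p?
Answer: 3780146483/947925096704 ≈ 0.0039878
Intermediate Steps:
J(p) = 32 + 8*p
(-282187/J(S(-11)) - 341472/13241)/(-559298) = (-282187/(32 + 8*(1 - 1*(-11))) - 341472/13241)/(-559298) = (-282187/(32 + 8*(1 + 11)) - 341472*1/13241)*(-1/559298) = (-282187/(32 + 8*12) - 341472/13241)*(-1/559298) = (-282187/(32 + 96) - 341472/13241)*(-1/559298) = (-282187/128 - 341472/13241)*(-1/559298) = -3780146483/1694848*(-1/559298) = 3780146483/947925096704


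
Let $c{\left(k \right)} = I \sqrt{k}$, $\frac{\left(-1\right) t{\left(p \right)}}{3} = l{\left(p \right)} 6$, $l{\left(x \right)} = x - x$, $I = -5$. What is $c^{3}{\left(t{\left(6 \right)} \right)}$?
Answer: $0$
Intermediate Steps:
$l{\left(x \right)} = 0$
$t{\left(p \right)} = 0$ ($t{\left(p \right)} = - 3 \cdot 0 \cdot 6 = \left(-3\right) 0 = 0$)
$c{\left(k \right)} = - 5 \sqrt{k}$
$c^{3}{\left(t{\left(6 \right)} \right)} = \left(- 5 \sqrt{0}\right)^{3} = \left(\left(-5\right) 0\right)^{3} = 0^{3} = 0$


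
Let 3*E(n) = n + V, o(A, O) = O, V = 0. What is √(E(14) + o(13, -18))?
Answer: 2*I*√30/3 ≈ 3.6515*I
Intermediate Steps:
E(n) = n/3 (E(n) = (n + 0)/3 = n/3)
√(E(14) + o(13, -18)) = √((⅓)*14 - 18) = √(14/3 - 18) = √(-40/3) = 2*I*√30/3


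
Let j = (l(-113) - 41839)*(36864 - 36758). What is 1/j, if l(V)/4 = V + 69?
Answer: -1/4453590 ≈ -2.2454e-7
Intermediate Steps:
l(V) = 276 + 4*V (l(V) = 4*(V + 69) = 4*(69 + V) = 276 + 4*V)
j = -4453590 (j = ((276 + 4*(-113)) - 41839)*(36864 - 36758) = ((276 - 452) - 41839)*106 = (-176 - 41839)*106 = -42015*106 = -4453590)
1/j = 1/(-4453590) = -1/4453590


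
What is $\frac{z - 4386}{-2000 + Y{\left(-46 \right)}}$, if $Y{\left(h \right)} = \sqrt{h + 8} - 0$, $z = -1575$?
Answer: $\frac{1987000}{666673} + \frac{1987 i \sqrt{38}}{1333346} \approx 2.9805 + 0.0091864 i$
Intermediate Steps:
$Y{\left(h \right)} = \sqrt{8 + h}$ ($Y{\left(h \right)} = \sqrt{8 + h} + 0 = \sqrt{8 + h}$)
$\frac{z - 4386}{-2000 + Y{\left(-46 \right)}} = \frac{-1575 - 4386}{-2000 + \sqrt{8 - 46}} = - \frac{5961}{-2000 + \sqrt{-38}} = - \frac{5961}{-2000 + i \sqrt{38}}$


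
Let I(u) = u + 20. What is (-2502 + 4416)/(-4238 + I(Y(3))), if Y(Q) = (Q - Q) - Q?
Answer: -638/1407 ≈ -0.45345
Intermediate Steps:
Y(Q) = -Q (Y(Q) = 0 - Q = -Q)
I(u) = 20 + u
(-2502 + 4416)/(-4238 + I(Y(3))) = (-2502 + 4416)/(-4238 + (20 - 1*3)) = 1914/(-4238 + (20 - 3)) = 1914/(-4238 + 17) = 1914/(-4221) = 1914*(-1/4221) = -638/1407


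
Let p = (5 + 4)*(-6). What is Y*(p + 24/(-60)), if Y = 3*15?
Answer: -2448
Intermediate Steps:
Y = 45
p = -54 (p = 9*(-6) = -54)
Y*(p + 24/(-60)) = 45*(-54 + 24/(-60)) = 45*(-54 + 24*(-1/60)) = 45*(-54 - 2/5) = 45*(-272/5) = -2448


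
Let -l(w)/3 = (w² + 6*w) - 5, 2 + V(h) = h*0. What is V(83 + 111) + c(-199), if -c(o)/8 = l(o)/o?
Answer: -922046/199 ≈ -4633.4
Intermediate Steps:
V(h) = -2 (V(h) = -2 + h*0 = -2 + 0 = -2)
l(w) = 15 - 18*w - 3*w² (l(w) = -3*((w² + 6*w) - 5) = -3*(-5 + w² + 6*w) = 15 - 18*w - 3*w²)
c(o) = -8*(15 - 18*o - 3*o²)/o
V(83 + 111) + c(-199) = -2 + (144 - 120/(-199) + 24*(-199)) = -2 + (144 - 120*(-1/199) - 4776) = -2 + (144 + 120/199 - 4776) = -2 - 921648/199 = -922046/199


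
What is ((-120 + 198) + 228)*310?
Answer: 94860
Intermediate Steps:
((-120 + 198) + 228)*310 = (78 + 228)*310 = 306*310 = 94860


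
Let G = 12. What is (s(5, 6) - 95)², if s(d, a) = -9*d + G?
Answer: 16384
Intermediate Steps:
s(d, a) = 12 - 9*d (s(d, a) = -9*d + 12 = 12 - 9*d)
(s(5, 6) - 95)² = ((12 - 9*5) - 95)² = ((12 - 45) - 95)² = (-33 - 95)² = (-128)² = 16384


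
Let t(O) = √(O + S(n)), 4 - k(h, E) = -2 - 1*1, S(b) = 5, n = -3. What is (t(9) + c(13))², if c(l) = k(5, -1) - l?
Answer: (6 - √14)² ≈ 5.1001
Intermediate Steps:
k(h, E) = 7 (k(h, E) = 4 - (-2 - 1*1) = 4 - (-2 - 1) = 4 - 1*(-3) = 4 + 3 = 7)
c(l) = 7 - l
t(O) = √(5 + O) (t(O) = √(O + 5) = √(5 + O))
(t(9) + c(13))² = (√(5 + 9) + (7 - 1*13))² = (√14 + (7 - 13))² = (√14 - 6)² = (-6 + √14)²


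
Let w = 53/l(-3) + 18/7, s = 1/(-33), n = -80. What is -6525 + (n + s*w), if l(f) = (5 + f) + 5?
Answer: -1525826/231 ≈ -6605.3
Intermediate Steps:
s = -1/33 ≈ -0.030303
l(f) = 10 + f
w = 71/7 (w = 53/(10 - 3) + 18/7 = 53/7 + 18*(⅐) = 53*(⅐) + 18/7 = 53/7 + 18/7 = 71/7 ≈ 10.143)
-6525 + (n + s*w) = -6525 + (-80 - 1/33*71/7) = -6525 + (-80 - 71/231) = -6525 - 18551/231 = -1525826/231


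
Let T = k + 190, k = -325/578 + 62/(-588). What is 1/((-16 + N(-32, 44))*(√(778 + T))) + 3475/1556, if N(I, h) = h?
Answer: 3475/1556 + 17*√123285531/164380708 ≈ 2.2344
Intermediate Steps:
k = -28367/42483 (k = -325*1/578 + 62*(-1/588) = -325/578 - 31/294 = -28367/42483 ≈ -0.66773)
T = 8043403/42483 (T = -28367/42483 + 190 = 8043403/42483 ≈ 189.33)
1/((-16 + N(-32, 44))*(√(778 + T))) + 3475/1556 = 1/((-16 + 44)*(√(778 + 8043403/42483))) + 3475/1556 = 1/(28*(√(41095177/42483))) + 3475*(1/1556) = 1/(28*((√123285531/357))) + 3475/1556 = (119*√123285531/41095177)/28 + 3475/1556 = 17*√123285531/164380708 + 3475/1556 = 3475/1556 + 17*√123285531/164380708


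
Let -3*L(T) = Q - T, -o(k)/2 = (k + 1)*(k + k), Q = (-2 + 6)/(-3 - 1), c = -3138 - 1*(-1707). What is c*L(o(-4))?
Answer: 22419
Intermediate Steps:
c = -1431 (c = -3138 + 1707 = -1431)
Q = -1 (Q = 4/(-4) = 4*(-¼) = -1)
o(k) = -4*k*(1 + k) (o(k) = -2*(k + 1)*(k + k) = -2*(1 + k)*2*k = -4*k*(1 + k))
L(T) = ⅓ + T/3 (L(T) = -(-1 - T)/3 = ⅓ + T/3)
c*L(o(-4)) = -1431*(⅓ + (-4*(-4)*(1 - 4))/3) = -1431*(⅓ + (-4*(-4)*(-3))/3) = -1431*(⅓ + (⅓)*(-48)) = -1431*(⅓ - 16) = -1431*(-47/3) = 22419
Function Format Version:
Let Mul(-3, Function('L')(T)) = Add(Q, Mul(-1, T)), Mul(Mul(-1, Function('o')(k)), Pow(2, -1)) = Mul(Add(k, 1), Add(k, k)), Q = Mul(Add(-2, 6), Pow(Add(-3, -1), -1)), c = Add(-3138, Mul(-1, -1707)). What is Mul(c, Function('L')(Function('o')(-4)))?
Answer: 22419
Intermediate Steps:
c = -1431 (c = Add(-3138, 1707) = -1431)
Q = -1 (Q = Mul(4, Pow(-4, -1)) = Mul(4, Rational(-1, 4)) = -1)
Function('o')(k) = Mul(-4, k, Add(1, k)) (Function('o')(k) = Mul(-2, Mul(Add(k, 1), Add(k, k))) = Mul(-2, Mul(Add(1, k), Mul(2, k))) = Mul(-2, Mul(2, k, Add(1, k))) = Mul(-4, k, Add(1, k)))
Function('L')(T) = Add(Rational(1, 3), Mul(Rational(1, 3), T)) (Function('L')(T) = Mul(Rational(-1, 3), Add(-1, Mul(-1, T))) = Add(Rational(1, 3), Mul(Rational(1, 3), T)))
Mul(c, Function('L')(Function('o')(-4))) = Mul(-1431, Add(Rational(1, 3), Mul(Rational(1, 3), Mul(-4, -4, Add(1, -4))))) = Mul(-1431, Add(Rational(1, 3), Mul(Rational(1, 3), Mul(-4, -4, -3)))) = Mul(-1431, Add(Rational(1, 3), Mul(Rational(1, 3), -48))) = Mul(-1431, Add(Rational(1, 3), -16)) = Mul(-1431, Rational(-47, 3)) = 22419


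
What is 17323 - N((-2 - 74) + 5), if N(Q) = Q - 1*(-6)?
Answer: 17388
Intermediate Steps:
N(Q) = 6 + Q (N(Q) = Q + 6 = 6 + Q)
17323 - N((-2 - 74) + 5) = 17323 - (6 + ((-2 - 74) + 5)) = 17323 - (6 + (-76 + 5)) = 17323 - (6 - 71) = 17323 - 1*(-65) = 17323 + 65 = 17388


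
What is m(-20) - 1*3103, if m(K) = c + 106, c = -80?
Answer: -3077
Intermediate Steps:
m(K) = 26 (m(K) = -80 + 106 = 26)
m(-20) - 1*3103 = 26 - 1*3103 = 26 - 3103 = -3077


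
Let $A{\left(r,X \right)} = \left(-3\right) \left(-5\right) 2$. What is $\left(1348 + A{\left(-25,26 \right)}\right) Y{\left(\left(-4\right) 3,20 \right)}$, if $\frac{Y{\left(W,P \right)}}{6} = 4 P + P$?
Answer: $826800$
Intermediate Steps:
$A{\left(r,X \right)} = 30$ ($A{\left(r,X \right)} = 15 \cdot 2 = 30$)
$Y{\left(W,P \right)} = 30 P$ ($Y{\left(W,P \right)} = 6 \left(4 P + P\right) = 6 \cdot 5 P = 30 P$)
$\left(1348 + A{\left(-25,26 \right)}\right) Y{\left(\left(-4\right) 3,20 \right)} = \left(1348 + 30\right) 30 \cdot 20 = 1378 \cdot 600 = 826800$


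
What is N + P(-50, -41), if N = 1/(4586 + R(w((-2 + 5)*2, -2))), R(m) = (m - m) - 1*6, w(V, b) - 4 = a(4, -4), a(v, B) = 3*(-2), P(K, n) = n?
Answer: -187779/4580 ≈ -41.000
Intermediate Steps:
a(v, B) = -6
w(V, b) = -2 (w(V, b) = 4 - 6 = -2)
R(m) = -6 (R(m) = 0 - 6 = -6)
N = 1/4580 (N = 1/(4586 - 6) = 1/4580 ≈ 0.00021834)
N + P(-50, -41) = 1/4580 - 41 = -187779/4580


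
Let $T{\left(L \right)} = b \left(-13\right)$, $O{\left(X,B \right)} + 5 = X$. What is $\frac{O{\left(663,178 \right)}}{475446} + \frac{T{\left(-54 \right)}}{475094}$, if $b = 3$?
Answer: $\frac{147034729}{112940770962} \approx 0.0013019$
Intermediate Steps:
$O{\left(X,B \right)} = -5 + X$
$T{\left(L \right)} = -39$ ($T{\left(L \right)} = 3 \left(-13\right) = -39$)
$\frac{O{\left(663,178 \right)}}{475446} + \frac{T{\left(-54 \right)}}{475094} = \frac{-5 + 663}{475446} - \frac{39}{475094} = 658 \cdot \frac{1}{475446} - \frac{39}{475094} = \frac{329}{237723} - \frac{39}{475094} = \frac{147034729}{112940770962}$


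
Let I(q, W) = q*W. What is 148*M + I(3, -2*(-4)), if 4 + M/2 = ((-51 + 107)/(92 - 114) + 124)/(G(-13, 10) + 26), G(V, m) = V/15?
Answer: 1121320/4147 ≈ 270.39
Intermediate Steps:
G(V, m) = V/15 (G(V, m) = V*(1/15) = V/15)
I(q, W) = W*q
M = 6904/4147 (M = -8 + 2*(((-51 + 107)/(92 - 114) + 124)/((1/15)*(-13) + 26)) = -8 + 2*((56/(-22) + 124)/(-13/15 + 26)) = -8 + 2*((56*(-1/22) + 124)/(377/15)) = -8 + 2*((-28/11 + 124)*(15/377)) = -8 + 2*((1336/11)*(15/377)) = -8 + 2*(20040/4147) = -8 + 40080/4147 = 6904/4147 ≈ 1.6648)
148*M + I(3, -2*(-4)) = 148*(6904/4147) - 2*(-4)*3 = 1021792/4147 + 8*3 = 1021792/4147 + 24 = 1121320/4147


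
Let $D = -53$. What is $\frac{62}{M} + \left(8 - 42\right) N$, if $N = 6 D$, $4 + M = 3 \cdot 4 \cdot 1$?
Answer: $\frac{43279}{4} \approx 10820.0$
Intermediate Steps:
$M = 8$ ($M = -4 + 3 \cdot 4 \cdot 1 = -4 + 12 \cdot 1 = -4 + 12 = 8$)
$N = -318$ ($N = 6 \left(-53\right) = -318$)
$\frac{62}{M} + \left(8 - 42\right) N = \frac{62}{8} + \left(8 - 42\right) \left(-318\right) = 62 \cdot \frac{1}{8} + \left(8 - 42\right) \left(-318\right) = \frac{31}{4} - -10812 = \frac{31}{4} + 10812 = \frac{43279}{4}$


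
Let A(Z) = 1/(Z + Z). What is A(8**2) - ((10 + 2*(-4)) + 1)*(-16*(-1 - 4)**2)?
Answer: 153601/128 ≈ 1200.0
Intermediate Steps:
A(Z) = 1/(2*Z)
A(8**2) - ((10 + 2*(-4)) + 1)*(-16*(-1 - 4)**2) = 1/(2*(8**2)) - ((10 + 2*(-4)) + 1)*(-16*(-1 - 4)**2) = (1/2)/64 - ((10 - 8) + 1)*(-16*(-5)**2) = (1/2)*(1/64) - (2 + 1)*(-16*25) = 1/128 - 3*(-400) = 1/128 - 1*(-1200) = 1/128 + 1200 = 153601/128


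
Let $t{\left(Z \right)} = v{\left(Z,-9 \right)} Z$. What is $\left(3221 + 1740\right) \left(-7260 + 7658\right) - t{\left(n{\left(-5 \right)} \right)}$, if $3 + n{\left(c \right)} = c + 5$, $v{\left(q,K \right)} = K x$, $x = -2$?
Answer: $1974532$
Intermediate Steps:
$v{\left(q,K \right)} = - 2 K$ ($v{\left(q,K \right)} = K \left(-2\right) = - 2 K$)
$n{\left(c \right)} = 2 + c$ ($n{\left(c \right)} = -3 + \left(c + 5\right) = -3 + \left(5 + c\right) = 2 + c$)
$t{\left(Z \right)} = 18 Z$ ($t{\left(Z \right)} = \left(-2\right) \left(-9\right) Z = 18 Z$)
$\left(3221 + 1740\right) \left(-7260 + 7658\right) - t{\left(n{\left(-5 \right)} \right)} = \left(3221 + 1740\right) \left(-7260 + 7658\right) - 18 \left(2 - 5\right) = 4961 \cdot 398 - 18 \left(-3\right) = 1974478 - -54 = 1974478 + 54 = 1974532$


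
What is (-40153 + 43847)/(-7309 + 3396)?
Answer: -3694/3913 ≈ -0.94403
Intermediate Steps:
(-40153 + 43847)/(-7309 + 3396) = 3694/(-3913) = 3694*(-1/3913) = -3694/3913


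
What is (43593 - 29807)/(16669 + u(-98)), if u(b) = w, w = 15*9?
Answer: 6893/8402 ≈ 0.82040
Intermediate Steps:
w = 135
u(b) = 135
(43593 - 29807)/(16669 + u(-98)) = (43593 - 29807)/(16669 + 135) = 13786/16804 = 13786*(1/16804) = 6893/8402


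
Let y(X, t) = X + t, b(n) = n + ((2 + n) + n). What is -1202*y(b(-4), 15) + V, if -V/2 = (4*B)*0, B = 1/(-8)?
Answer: -6010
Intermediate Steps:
b(n) = 2 + 3*n (b(n) = n + (2 + 2*n) = 2 + 3*n)
B = -⅛ ≈ -0.12500
V = 0 (V = -2*4*(-⅛)*0 = -(-1)*0 = -2*0 = 0)
-1202*y(b(-4), 15) + V = -1202*((2 + 3*(-4)) + 15) + 0 = -1202*((2 - 12) + 15) + 0 = -1202*(-10 + 15) + 0 = -1202*5 + 0 = -6010 + 0 = -6010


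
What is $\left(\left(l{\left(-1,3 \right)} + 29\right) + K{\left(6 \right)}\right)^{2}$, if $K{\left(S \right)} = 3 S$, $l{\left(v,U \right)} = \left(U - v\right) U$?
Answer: $3481$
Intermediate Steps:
$l{\left(v,U \right)} = U \left(U - v\right)$
$\left(\left(l{\left(-1,3 \right)} + 29\right) + K{\left(6 \right)}\right)^{2} = \left(\left(3 \left(3 - -1\right) + 29\right) + 3 \cdot 6\right)^{2} = \left(\left(3 \left(3 + 1\right) + 29\right) + 18\right)^{2} = \left(\left(3 \cdot 4 + 29\right) + 18\right)^{2} = \left(\left(12 + 29\right) + 18\right)^{2} = \left(41 + 18\right)^{2} = 59^{2} = 3481$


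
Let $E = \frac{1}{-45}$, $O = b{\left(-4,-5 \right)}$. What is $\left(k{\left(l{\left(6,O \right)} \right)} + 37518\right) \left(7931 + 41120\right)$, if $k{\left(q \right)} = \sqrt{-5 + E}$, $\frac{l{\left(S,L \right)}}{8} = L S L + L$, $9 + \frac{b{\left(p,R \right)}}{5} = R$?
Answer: $1840295418 + \frac{49051 i \sqrt{1130}}{15} \approx 1.8403 \cdot 10^{9} + 1.0992 \cdot 10^{5} i$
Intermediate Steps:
$b{\left(p,R \right)} = -45 + 5 R$
$O = -70$ ($O = -45 + 5 \left(-5\right) = -45 - 25 = -70$)
$E = - \frac{1}{45} \approx -0.022222$
$l{\left(S,L \right)} = 8 L + 8 S L^{2}$ ($l{\left(S,L \right)} = 8 \left(L S L + L\right) = 8 \left(S L^{2} + L\right) = 8 \left(L + S L^{2}\right) = 8 L + 8 S L^{2}$)
$k{\left(q \right)} = \frac{i \sqrt{1130}}{15}$ ($k{\left(q \right)} = \sqrt{-5 - \frac{1}{45}} = \sqrt{- \frac{226}{45}} = \frac{i \sqrt{1130}}{15}$)
$\left(k{\left(l{\left(6,O \right)} \right)} + 37518\right) \left(7931 + 41120\right) = \left(\frac{i \sqrt{1130}}{15} + 37518\right) \left(7931 + 41120\right) = \left(37518 + \frac{i \sqrt{1130}}{15}\right) 49051 = 1840295418 + \frac{49051 i \sqrt{1130}}{15}$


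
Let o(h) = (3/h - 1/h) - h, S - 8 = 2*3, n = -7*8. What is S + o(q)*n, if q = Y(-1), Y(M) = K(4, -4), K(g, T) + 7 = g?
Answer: -350/3 ≈ -116.67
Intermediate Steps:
K(g, T) = -7 + g
n = -56
Y(M) = -3 (Y(M) = -7 + 4 = -3)
S = 14 (S = 8 + 2*3 = 8 + 6 = 14)
q = -3
o(h) = -h + 2/h (o(h) = 2/h - h = -h + 2/h)
S + o(q)*n = 14 + (-1*(-3) + 2/(-3))*(-56) = 14 + (3 + 2*(-⅓))*(-56) = 14 + (3 - ⅔)*(-56) = 14 + (7/3)*(-56) = 14 - 392/3 = -350/3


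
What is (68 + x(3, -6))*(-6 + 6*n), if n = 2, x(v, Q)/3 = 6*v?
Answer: 732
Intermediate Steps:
x(v, Q) = 18*v (x(v, Q) = 3*(6*v) = 18*v)
(68 + x(3, -6))*(-6 + 6*n) = (68 + 18*3)*(-6 + 6*2) = (68 + 54)*(-6 + 12) = 122*6 = 732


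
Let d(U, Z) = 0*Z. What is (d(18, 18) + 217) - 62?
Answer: 155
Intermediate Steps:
d(U, Z) = 0
(d(18, 18) + 217) - 62 = (0 + 217) - 62 = 217 - 62 = 155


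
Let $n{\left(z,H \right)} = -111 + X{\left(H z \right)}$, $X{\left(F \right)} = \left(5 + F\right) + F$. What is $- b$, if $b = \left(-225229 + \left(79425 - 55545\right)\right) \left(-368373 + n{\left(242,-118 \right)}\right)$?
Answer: $-85692322259$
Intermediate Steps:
$X{\left(F \right)} = 5 + 2 F$
$n{\left(z,H \right)} = -106 + 2 H z$ ($n{\left(z,H \right)} = -111 + \left(5 + 2 H z\right) = -106 + 2 H z$)
$b = 85692322259$ ($b = \left(-225229 + \left(79425 - 55545\right)\right) \left(-368373 + \left(-106 + 2 \left(-118\right) 242\right)\right) = \left(-225229 + 23880\right) \left(-368373 - 57218\right) = - 201349 \left(-368373 - 57218\right) = \left(-201349\right) \left(-425591\right) = 85692322259$)
$- b = \left(-1\right) 85692322259 = -85692322259$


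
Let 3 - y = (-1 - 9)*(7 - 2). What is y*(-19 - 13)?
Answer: -1696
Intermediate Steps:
y = 53 (y = 3 - (-1 - 9)*(7 - 2) = 3 - (-10)*5 = 3 - 1*(-50) = 3 + 50 = 53)
y*(-19 - 13) = 53*(-19 - 13) = 53*(-32) = -1696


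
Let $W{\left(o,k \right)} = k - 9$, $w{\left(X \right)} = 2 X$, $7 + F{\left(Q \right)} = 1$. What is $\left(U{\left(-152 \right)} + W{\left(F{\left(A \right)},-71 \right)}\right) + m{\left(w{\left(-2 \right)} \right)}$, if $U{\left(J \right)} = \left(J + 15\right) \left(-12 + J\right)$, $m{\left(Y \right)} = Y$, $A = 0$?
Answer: $22384$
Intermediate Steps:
$F{\left(Q \right)} = -6$ ($F{\left(Q \right)} = -7 + 1 = -6$)
$U{\left(J \right)} = \left(-12 + J\right) \left(15 + J\right)$ ($U{\left(J \right)} = \left(15 + J\right) \left(-12 + J\right) = \left(-12 + J\right) \left(15 + J\right)$)
$W{\left(o,k \right)} = -9 + k$ ($W{\left(o,k \right)} = k - 9 = -9 + k$)
$\left(U{\left(-152 \right)} + W{\left(F{\left(A \right)},-71 \right)}\right) + m{\left(w{\left(-2 \right)} \right)} = \left(\left(-180 + \left(-152\right)^{2} + 3 \left(-152\right)\right) - 80\right) + 2 \left(-2\right) = \left(\left(-180 + 23104 - 456\right) - 80\right) - 4 = \left(22468 - 80\right) - 4 = 22388 - 4 = 22384$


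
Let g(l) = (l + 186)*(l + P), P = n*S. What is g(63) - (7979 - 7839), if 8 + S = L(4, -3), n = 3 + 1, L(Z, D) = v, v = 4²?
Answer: 23515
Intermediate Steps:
v = 16
L(Z, D) = 16
n = 4
S = 8 (S = -8 + 16 = 8)
P = 32 (P = 4*8 = 32)
g(l) = (32 + l)*(186 + l) (g(l) = (l + 186)*(l + 32) = (186 + l)*(32 + l) = (32 + l)*(186 + l))
g(63) - (7979 - 7839) = (5952 + 63² + 218*63) - (7979 - 7839) = (5952 + 3969 + 13734) - 1*140 = 23655 - 140 = 23515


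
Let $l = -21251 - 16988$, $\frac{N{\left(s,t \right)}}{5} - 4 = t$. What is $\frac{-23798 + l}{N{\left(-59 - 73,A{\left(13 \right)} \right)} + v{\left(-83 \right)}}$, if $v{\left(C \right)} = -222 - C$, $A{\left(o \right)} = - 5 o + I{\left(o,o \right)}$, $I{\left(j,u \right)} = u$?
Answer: $\frac{62037}{379} \approx 163.69$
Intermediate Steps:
$A{\left(o \right)} = - 4 o$ ($A{\left(o \right)} = - 5 o + o = - 4 o$)
$N{\left(s,t \right)} = 20 + 5 t$
$l = -38239$ ($l = -21251 - 16988 = -38239$)
$\frac{-23798 + l}{N{\left(-59 - 73,A{\left(13 \right)} \right)} + v{\left(-83 \right)}} = \frac{-23798 - 38239}{\left(20 + 5 \left(\left(-4\right) 13\right)\right) - 139} = - \frac{62037}{\left(20 + 5 \left(-52\right)\right) + \left(-222 + 83\right)} = - \frac{62037}{\left(20 - 260\right) - 139} = - \frac{62037}{-240 - 139} = - \frac{62037}{-379} = \left(-62037\right) \left(- \frac{1}{379}\right) = \frac{62037}{379}$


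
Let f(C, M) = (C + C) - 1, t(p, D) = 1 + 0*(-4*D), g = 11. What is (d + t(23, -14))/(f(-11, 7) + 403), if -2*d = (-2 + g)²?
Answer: -79/760 ≈ -0.10395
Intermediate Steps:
t(p, D) = 1 (t(p, D) = 1 + 0 = 1)
d = -81/2 (d = -(-2 + 11)²/2 = -½*9² = -½*81 = -81/2 ≈ -40.500)
f(C, M) = -1 + 2*C (f(C, M) = 2*C - 1 = -1 + 2*C)
(d + t(23, -14))/(f(-11, 7) + 403) = (-81/2 + 1)/((-1 + 2*(-11)) + 403) = -79/(2*((-1 - 22) + 403)) = -79/(2*(-23 + 403)) = -79/2/380 = -79/2*1/380 = -79/760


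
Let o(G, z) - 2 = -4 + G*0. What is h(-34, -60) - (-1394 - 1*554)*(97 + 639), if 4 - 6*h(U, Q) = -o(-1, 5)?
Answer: 4301185/3 ≈ 1.4337e+6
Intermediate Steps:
o(G, z) = -2 (o(G, z) = 2 + (-4 + G*0) = 2 + (-4 + 0) = 2 - 4 = -2)
h(U, Q) = 1/3 (h(U, Q) = 2/3 - (-1)*(-2)/6 = 2/3 - 1/6*2 = 2/3 - 1/3 = 1/3)
h(-34, -60) - (-1394 - 1*554)*(97 + 639) = 1/3 - (-1394 - 1*554)*(97 + 639) = 1/3 - (-1394 - 554)*736 = 1/3 - (-1948)*736 = 1/3 - 1*(-1433728) = 1/3 + 1433728 = 4301185/3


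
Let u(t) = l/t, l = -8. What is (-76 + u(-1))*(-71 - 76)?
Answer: 9996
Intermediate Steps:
u(t) = -8/t
(-76 + u(-1))*(-71 - 76) = (-76 - 8/(-1))*(-71 - 76) = (-76 - 8*(-1))*(-147) = (-76 + 8)*(-147) = -68*(-147) = 9996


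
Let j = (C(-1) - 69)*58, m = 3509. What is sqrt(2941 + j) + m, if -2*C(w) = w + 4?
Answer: 3509 + 2*I*sqrt(287) ≈ 3509.0 + 33.882*I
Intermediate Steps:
C(w) = -2 - w/2 (C(w) = -(w + 4)/2 = -(4 + w)/2 = -2 - w/2)
j = -4089 (j = ((-2 - 1/2*(-1)) - 69)*58 = ((-2 + 1/2) - 69)*58 = (-3/2 - 69)*58 = -141/2*58 = -4089)
sqrt(2941 + j) + m = sqrt(2941 - 4089) + 3509 = sqrt(-1148) + 3509 = 2*I*sqrt(287) + 3509 = 3509 + 2*I*sqrt(287)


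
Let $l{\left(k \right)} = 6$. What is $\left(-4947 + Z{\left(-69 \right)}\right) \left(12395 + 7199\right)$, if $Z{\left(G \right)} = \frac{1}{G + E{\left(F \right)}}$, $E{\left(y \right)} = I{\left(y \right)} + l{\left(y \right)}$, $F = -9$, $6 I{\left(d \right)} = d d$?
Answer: $- \frac{9596259470}{99} \approx -9.6932 \cdot 10^{7}$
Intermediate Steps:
$I{\left(d \right)} = \frac{d^{2}}{6}$ ($I{\left(d \right)} = \frac{d d}{6} = \frac{d^{2}}{6}$)
$E{\left(y \right)} = 6 + \frac{y^{2}}{6}$ ($E{\left(y \right)} = \frac{y^{2}}{6} + 6 = 6 + \frac{y^{2}}{6}$)
$Z{\left(G \right)} = \frac{1}{\frac{39}{2} + G}$ ($Z{\left(G \right)} = \frac{1}{G + \left(6 + \frac{\left(-9\right)^{2}}{6}\right)} = \frac{1}{G + \left(6 + \frac{1}{6} \cdot 81\right)} = \frac{1}{G + \left(6 + \frac{27}{2}\right)} = \frac{1}{G + \frac{39}{2}} = \frac{1}{\frac{39}{2} + G}$)
$\left(-4947 + Z{\left(-69 \right)}\right) \left(12395 + 7199\right) = \left(-4947 + \frac{2}{39 + 2 \left(-69\right)}\right) \left(12395 + 7199\right) = \left(-4947 + \frac{2}{39 - 138}\right) 19594 = \left(-4947 + \frac{2}{-99}\right) 19594 = \left(-4947 + 2 \left(- \frac{1}{99}\right)\right) 19594 = \left(-4947 - \frac{2}{99}\right) 19594 = \left(- \frac{489755}{99}\right) 19594 = - \frac{9596259470}{99}$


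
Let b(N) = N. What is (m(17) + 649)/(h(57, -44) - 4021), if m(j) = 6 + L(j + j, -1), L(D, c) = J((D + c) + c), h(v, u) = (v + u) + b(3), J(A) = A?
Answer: -229/1335 ≈ -0.17154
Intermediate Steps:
h(v, u) = 3 + u + v (h(v, u) = (v + u) + 3 = (u + v) + 3 = 3 + u + v)
L(D, c) = D + 2*c (L(D, c) = (D + c) + c = D + 2*c)
m(j) = 4 + 2*j (m(j) = 6 + ((j + j) + 2*(-1)) = 6 + (2*j - 2) = 6 + (-2 + 2*j) = 4 + 2*j)
(m(17) + 649)/(h(57, -44) - 4021) = ((4 + 2*17) + 649)/((3 - 44 + 57) - 4021) = ((4 + 34) + 649)/(16 - 4021) = (38 + 649)/(-4005) = 687*(-1/4005) = -229/1335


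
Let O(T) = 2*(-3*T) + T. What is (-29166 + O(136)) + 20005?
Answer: -9841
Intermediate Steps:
O(T) = -5*T (O(T) = -6*T + T = -5*T)
(-29166 + O(136)) + 20005 = (-29166 - 5*136) + 20005 = (-29166 - 680) + 20005 = -29846 + 20005 = -9841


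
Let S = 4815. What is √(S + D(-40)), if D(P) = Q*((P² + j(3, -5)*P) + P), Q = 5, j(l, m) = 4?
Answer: √11815 ≈ 108.70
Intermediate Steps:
D(P) = 5*P² + 25*P (D(P) = 5*((P² + 4*P) + P) = 5*(P² + 5*P) = 5*P² + 25*P)
√(S + D(-40)) = √(4815 + 5*(-40)*(5 - 40)) = √(4815 + 5*(-40)*(-35)) = √(4815 + 7000) = √11815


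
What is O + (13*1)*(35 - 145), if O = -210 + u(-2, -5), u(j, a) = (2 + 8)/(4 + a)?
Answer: -1650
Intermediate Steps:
u(j, a) = 10/(4 + a)
O = -220 (O = -210 + 10/(4 - 5) = -210 + 10/(-1) = -210 + 10*(-1) = -210 - 10 = -220)
O + (13*1)*(35 - 145) = -220 + (13*1)*(35 - 145) = -220 + 13*(-110) = -220 - 1430 = -1650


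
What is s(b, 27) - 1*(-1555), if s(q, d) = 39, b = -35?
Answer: 1594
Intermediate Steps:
s(b, 27) - 1*(-1555) = 39 - 1*(-1555) = 39 + 1555 = 1594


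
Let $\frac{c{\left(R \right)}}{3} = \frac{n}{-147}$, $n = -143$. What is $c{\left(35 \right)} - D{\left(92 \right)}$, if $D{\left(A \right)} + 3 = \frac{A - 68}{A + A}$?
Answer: $\frac{6523}{1127} \approx 5.7879$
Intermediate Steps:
$D{\left(A \right)} = -3 + \frac{-68 + A}{2 A}$ ($D{\left(A \right)} = -3 + \frac{A - 68}{A + A} = -3 + \frac{-68 + A}{2 A}$)
$c{\left(R \right)} = \frac{143}{49}$ ($c{\left(R \right)} = 3 \left(- \frac{143}{-147}\right) = 3 \left(\left(-143\right) \left(- \frac{1}{147}\right)\right) = 3 \cdot \frac{143}{147} = \frac{143}{49}$)
$c{\left(35 \right)} - D{\left(92 \right)} = \frac{143}{49} - \left(- \frac{5}{2} - \frac{34}{92}\right) = \frac{143}{49} - \left(- \frac{5}{2} - \frac{17}{46}\right) = \frac{143}{49} - - \frac{66}{23} = \frac{143}{49} + \frac{66}{23} = \frac{6523}{1127}$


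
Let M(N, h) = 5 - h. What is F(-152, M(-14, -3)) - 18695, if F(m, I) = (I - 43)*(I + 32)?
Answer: -20095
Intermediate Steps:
F(m, I) = (-43 + I)*(32 + I)
F(-152, M(-14, -3)) - 18695 = (-1376 + (5 - 1*(-3))² - 11*(5 - 1*(-3))) - 18695 = (-1376 + (5 + 3)² - 11*(5 + 3)) - 18695 = (-1376 + 8² - 11*8) - 18695 = (-1376 + 64 - 88) - 18695 = -1400 - 18695 = -20095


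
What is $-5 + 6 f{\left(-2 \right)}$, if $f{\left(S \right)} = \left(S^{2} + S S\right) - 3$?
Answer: $25$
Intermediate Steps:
$f{\left(S \right)} = -3 + 2 S^{2}$ ($f{\left(S \right)} = \left(S^{2} + S^{2}\right) - 3 = 2 S^{2} - 3 = -3 + 2 S^{2}$)
$-5 + 6 f{\left(-2 \right)} = -5 + 6 \left(-3 + 2 \left(-2\right)^{2}\right) = -5 + 6 \left(-3 + 2 \cdot 4\right) = -5 + 6 \left(-3 + 8\right) = -5 + 6 \cdot 5 = -5 + 30 = 25$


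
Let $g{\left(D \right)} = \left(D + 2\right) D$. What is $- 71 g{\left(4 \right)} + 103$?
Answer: $-1601$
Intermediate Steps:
$g{\left(D \right)} = D \left(2 + D\right)$ ($g{\left(D \right)} = \left(2 + D\right) D = D \left(2 + D\right)$)
$- 71 g{\left(4 \right)} + 103 = - 71 \cdot 4 \left(2 + 4\right) + 103 = - 71 \cdot 4 \cdot 6 + 103 = \left(-71\right) 24 + 103 = -1704 + 103 = -1601$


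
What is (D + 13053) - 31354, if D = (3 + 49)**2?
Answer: -15597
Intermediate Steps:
D = 2704 (D = 52**2 = 2704)
(D + 13053) - 31354 = (2704 + 13053) - 31354 = 15757 - 31354 = -15597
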